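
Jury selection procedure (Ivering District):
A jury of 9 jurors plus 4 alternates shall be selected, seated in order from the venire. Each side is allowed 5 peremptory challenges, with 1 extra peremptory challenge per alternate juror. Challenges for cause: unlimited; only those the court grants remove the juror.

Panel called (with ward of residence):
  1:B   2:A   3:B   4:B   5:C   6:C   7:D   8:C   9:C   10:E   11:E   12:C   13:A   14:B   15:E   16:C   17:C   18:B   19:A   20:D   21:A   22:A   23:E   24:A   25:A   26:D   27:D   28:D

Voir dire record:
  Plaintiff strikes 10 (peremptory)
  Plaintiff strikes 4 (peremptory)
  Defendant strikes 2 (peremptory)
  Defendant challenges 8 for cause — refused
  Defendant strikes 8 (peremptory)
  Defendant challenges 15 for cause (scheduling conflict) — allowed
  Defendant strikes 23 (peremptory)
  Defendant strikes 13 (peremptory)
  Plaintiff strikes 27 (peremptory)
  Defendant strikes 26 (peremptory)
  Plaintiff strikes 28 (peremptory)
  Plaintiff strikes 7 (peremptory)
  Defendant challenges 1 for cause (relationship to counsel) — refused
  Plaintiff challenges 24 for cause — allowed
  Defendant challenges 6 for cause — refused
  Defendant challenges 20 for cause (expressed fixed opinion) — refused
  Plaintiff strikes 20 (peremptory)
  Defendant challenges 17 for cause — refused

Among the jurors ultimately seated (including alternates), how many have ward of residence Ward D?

Removed: #2, #4, #7, #8, #10, #13, #15, #20, #23, #24, #26, #27, #28.
Seated (13 incl. alternates): #1, #3, #5, #6, #9, #11, #12, #14, #16, #17, #18, #19, #21.
None of those are in Ward D → 0.

0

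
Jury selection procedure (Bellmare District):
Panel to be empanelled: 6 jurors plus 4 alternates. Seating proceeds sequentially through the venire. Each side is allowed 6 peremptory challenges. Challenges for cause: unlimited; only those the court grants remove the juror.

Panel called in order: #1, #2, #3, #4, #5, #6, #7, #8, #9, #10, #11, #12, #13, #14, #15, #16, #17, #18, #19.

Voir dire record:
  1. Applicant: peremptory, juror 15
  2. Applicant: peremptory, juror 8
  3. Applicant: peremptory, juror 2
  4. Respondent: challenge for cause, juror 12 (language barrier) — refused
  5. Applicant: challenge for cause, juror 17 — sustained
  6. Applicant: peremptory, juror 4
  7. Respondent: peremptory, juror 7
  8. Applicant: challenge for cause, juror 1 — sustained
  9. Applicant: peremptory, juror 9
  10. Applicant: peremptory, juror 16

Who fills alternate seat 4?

19

Removed: #1, #2, #4, #7, #8, #9, #15, #16, #17. (#12 stays — for-cause denied.)
Filling seats in venire order through position 10: #3, #5, #6, #10, #11, #12, #13, #14, #18, #19.
So alternate 4 is #19.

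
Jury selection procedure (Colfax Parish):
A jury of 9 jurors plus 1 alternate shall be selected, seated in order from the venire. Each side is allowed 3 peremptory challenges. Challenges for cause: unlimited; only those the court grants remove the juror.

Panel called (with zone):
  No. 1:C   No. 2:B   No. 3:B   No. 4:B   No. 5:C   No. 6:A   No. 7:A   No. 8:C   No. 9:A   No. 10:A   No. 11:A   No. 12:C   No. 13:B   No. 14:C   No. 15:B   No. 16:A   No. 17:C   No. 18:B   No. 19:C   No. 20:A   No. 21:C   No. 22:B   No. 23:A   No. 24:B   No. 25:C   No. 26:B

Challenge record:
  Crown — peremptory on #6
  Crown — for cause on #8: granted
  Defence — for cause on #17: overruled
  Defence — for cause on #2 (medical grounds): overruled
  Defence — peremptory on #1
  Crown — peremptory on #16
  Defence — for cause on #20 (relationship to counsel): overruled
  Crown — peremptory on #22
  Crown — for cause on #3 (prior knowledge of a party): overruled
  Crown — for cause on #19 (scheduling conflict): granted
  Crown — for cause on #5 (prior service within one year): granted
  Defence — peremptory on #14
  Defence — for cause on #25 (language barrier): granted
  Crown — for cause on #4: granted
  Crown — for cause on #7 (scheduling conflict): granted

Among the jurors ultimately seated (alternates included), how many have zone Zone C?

Removed: #1, #4, #5, #6, #7, #8, #14, #16, #19, #22, #25.
Seated (10 incl. alternates): #2, #3, #9, #10, #11, #12, #13, #15, #17, #18.
Of those, in Zone C: #12, #17 → 2.

2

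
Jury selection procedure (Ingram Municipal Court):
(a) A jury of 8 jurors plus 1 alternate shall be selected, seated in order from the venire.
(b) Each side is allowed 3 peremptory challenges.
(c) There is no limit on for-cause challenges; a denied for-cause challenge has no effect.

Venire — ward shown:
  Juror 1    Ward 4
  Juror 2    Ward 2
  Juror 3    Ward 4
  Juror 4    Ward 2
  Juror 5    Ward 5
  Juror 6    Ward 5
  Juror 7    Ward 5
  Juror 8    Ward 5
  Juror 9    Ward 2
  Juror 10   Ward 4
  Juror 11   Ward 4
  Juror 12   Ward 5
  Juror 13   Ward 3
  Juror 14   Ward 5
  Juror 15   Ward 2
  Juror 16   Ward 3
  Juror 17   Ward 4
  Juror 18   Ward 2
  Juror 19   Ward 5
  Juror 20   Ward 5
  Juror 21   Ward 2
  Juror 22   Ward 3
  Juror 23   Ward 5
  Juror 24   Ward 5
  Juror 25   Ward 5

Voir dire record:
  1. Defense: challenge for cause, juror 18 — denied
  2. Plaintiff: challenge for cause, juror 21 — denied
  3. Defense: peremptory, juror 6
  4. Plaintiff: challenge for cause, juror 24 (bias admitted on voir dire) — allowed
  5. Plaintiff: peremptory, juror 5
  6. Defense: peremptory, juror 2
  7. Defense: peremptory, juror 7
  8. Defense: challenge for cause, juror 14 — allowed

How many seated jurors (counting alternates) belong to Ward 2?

2

Removed: #2, #5, #6, #7, #14, #24.
Seated (9 incl. alternates): #1, #3, #4, #8, #9, #10, #11, #12, #13.
Of those, in Ward 2: #4, #9 → 2.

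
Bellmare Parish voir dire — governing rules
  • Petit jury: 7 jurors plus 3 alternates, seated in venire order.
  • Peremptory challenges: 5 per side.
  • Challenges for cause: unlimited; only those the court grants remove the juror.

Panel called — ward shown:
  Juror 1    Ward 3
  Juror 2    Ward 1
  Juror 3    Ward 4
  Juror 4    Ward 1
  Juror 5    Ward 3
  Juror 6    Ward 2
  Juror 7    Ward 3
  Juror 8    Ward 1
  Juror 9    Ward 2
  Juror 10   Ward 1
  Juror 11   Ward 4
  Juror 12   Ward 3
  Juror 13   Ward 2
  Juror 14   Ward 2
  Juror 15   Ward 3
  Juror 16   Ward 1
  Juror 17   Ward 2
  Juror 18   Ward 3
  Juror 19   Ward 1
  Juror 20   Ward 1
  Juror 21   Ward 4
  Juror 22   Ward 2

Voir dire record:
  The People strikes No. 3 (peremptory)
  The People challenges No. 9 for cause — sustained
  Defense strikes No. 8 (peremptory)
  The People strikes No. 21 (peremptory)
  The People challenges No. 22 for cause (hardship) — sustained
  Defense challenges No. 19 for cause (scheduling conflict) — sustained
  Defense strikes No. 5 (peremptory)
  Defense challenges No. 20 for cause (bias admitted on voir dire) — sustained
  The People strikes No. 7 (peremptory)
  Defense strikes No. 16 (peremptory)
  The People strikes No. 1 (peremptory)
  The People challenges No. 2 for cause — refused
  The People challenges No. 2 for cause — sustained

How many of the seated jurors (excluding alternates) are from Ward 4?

1

Removed: #1, #2, #3, #5, #7, #8, #9, #16, #19, #20, #21, #22.
Seated jurors 1–7: #4, #6, #10, #11, #12, #13, #14 (alternates #15, #17, #18 not counted).
Of those, in Ward 4: #11 → 1.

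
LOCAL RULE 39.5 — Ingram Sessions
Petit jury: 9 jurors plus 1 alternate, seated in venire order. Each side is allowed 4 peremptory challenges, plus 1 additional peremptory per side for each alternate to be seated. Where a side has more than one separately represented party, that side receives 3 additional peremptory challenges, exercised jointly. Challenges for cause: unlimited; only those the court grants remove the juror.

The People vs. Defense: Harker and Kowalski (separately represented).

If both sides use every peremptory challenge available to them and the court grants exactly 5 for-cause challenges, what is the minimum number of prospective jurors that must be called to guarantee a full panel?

Seats to fill: 9 + 1 alternates = 10.
Peremptories — The People: 4 + 1×1 = 5; Defense: 4 + 1×1 + 3 = 8; total 13.
For-cause removals: 5.
Minimum venire: 10 + 13 + 5 = 28.

28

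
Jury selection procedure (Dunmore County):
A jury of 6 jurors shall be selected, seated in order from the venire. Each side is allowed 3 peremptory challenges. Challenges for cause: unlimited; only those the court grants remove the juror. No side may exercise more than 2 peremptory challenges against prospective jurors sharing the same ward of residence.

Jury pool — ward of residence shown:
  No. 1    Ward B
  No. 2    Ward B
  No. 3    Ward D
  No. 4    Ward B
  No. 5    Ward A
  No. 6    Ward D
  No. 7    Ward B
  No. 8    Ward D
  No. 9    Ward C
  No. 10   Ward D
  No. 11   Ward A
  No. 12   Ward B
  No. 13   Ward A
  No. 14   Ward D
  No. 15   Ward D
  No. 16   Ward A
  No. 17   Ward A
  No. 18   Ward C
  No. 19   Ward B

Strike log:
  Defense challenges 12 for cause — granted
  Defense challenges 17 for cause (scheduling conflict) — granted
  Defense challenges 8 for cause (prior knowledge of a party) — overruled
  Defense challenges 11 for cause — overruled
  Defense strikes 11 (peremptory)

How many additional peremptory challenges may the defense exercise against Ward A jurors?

1

Defense peremptories so far: #11 — 1 of 3 used, 2 left overall.
Against Ward A: #11 — 1 used; per-ward cap 2 leaves 1.
Binding limit: min(2, 1) = 1.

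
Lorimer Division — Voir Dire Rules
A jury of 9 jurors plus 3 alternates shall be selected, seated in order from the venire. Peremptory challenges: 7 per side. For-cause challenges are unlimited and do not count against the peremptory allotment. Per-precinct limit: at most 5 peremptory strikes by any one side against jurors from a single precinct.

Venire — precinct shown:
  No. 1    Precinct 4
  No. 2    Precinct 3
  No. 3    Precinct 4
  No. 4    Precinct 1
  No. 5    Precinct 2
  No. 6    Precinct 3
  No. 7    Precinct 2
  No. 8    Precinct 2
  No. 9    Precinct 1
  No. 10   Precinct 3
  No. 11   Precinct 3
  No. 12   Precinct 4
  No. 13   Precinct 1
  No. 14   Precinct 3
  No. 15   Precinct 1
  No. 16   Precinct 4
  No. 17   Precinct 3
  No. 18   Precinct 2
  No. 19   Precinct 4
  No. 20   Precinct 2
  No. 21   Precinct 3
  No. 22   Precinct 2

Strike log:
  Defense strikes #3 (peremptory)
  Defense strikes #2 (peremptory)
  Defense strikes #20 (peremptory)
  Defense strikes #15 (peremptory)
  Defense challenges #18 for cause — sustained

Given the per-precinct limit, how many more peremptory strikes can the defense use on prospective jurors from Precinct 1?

3

Defense peremptories so far: #3, #2, #20, #15 — 4 of 7 used, 3 left overall.
Against Precinct 1: #15 — 1 used; per-precinct cap 5 leaves 4.
Binding limit: min(3, 4) = 3.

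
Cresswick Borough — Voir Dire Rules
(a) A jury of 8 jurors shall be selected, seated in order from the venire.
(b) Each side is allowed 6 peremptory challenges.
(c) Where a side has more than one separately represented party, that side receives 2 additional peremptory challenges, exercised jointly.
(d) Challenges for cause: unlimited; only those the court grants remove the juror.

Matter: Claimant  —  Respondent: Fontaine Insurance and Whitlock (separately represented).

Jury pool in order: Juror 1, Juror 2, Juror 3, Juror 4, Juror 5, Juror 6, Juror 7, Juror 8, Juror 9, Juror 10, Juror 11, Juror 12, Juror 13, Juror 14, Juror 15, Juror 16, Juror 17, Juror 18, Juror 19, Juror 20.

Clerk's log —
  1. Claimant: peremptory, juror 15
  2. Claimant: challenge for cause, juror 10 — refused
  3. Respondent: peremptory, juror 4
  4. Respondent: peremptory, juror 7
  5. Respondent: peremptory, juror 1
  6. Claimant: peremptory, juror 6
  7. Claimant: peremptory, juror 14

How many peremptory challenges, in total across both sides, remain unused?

Claimant allotment: 6. Respondent allotment: 6 base + 2 multi-party = 8.
Claimant peremptories used: #15, #6, #14 — 3 (the for-cause on #10 doesn't count).
Respondent peremptories used: #4, #7, #1 — 3.
Remaining: (6 − 3) + (8 − 3) = 8.

8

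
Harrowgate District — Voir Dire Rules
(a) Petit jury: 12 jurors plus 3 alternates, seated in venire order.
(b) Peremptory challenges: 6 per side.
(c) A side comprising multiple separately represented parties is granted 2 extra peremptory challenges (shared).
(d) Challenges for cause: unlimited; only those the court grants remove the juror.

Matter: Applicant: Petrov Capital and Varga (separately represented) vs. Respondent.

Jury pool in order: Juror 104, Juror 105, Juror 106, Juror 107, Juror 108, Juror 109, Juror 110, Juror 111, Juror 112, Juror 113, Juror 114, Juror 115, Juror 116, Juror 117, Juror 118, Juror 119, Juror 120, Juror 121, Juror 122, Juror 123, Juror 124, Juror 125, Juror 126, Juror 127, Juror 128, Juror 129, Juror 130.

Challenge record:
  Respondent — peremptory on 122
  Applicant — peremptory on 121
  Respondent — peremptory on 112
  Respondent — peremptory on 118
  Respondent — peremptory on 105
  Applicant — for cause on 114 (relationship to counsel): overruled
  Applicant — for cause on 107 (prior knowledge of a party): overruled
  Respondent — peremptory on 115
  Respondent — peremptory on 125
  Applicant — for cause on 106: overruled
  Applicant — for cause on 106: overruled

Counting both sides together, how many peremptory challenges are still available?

7

Applicant allotment: 6 base + 2 multi-party = 8. Respondent allotment: 6.
Applicant peremptories used: #121 — 1 (for-cause on #114, #107, #106, #106 don't count).
Respondent peremptories used: #122, #112, #118, #105, #115, #125 — 6.
Remaining: (8 − 1) + (6 − 6) = 7.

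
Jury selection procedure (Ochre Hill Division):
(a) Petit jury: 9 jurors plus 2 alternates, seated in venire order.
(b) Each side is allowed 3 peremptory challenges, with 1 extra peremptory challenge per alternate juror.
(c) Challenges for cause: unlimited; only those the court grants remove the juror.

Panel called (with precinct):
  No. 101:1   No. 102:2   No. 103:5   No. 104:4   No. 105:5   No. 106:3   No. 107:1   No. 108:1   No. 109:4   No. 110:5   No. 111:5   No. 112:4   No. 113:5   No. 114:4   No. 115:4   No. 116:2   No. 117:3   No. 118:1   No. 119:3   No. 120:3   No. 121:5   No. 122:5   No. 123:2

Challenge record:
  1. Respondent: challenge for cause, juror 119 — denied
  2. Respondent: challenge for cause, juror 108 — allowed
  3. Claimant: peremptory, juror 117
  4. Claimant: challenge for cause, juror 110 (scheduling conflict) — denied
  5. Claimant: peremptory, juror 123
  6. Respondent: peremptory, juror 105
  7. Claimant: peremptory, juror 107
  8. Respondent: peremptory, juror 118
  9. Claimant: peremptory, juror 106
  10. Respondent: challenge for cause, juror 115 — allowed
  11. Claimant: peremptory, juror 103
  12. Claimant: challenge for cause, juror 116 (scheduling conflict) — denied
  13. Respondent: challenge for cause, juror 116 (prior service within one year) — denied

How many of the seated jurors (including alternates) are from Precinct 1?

Removed: #103, #105, #106, #107, #108, #115, #117, #118, #123.
Seated (11 incl. alternates): #101, #102, #104, #109, #110, #111, #112, #113, #114, #116, #119.
Of those, in Precinct 1: #101 → 1.

1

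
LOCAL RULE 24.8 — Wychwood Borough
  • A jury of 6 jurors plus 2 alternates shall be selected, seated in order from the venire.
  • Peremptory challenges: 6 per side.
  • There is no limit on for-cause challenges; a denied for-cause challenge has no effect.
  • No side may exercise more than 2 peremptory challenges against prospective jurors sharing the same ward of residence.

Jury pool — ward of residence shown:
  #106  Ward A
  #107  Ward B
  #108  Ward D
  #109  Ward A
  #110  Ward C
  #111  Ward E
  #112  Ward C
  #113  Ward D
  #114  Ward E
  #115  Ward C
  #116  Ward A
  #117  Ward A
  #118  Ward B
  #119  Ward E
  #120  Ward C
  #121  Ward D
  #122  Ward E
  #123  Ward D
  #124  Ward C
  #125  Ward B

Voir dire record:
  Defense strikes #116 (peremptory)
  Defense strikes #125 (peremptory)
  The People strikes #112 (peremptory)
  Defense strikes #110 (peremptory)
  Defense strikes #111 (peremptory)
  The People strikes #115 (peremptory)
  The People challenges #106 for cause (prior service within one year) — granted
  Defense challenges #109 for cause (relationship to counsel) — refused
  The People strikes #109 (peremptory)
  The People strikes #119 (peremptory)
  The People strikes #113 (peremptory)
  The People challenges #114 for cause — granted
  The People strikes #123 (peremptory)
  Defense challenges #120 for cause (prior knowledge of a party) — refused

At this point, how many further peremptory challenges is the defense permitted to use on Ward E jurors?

Defense peremptories so far: #116, #125, #110, #111 — 4 of 6 used, 2 left overall.
Against Ward E: #111 — 1 used; per-ward cap 2 leaves 1.
Binding limit: min(2, 1) = 1.

1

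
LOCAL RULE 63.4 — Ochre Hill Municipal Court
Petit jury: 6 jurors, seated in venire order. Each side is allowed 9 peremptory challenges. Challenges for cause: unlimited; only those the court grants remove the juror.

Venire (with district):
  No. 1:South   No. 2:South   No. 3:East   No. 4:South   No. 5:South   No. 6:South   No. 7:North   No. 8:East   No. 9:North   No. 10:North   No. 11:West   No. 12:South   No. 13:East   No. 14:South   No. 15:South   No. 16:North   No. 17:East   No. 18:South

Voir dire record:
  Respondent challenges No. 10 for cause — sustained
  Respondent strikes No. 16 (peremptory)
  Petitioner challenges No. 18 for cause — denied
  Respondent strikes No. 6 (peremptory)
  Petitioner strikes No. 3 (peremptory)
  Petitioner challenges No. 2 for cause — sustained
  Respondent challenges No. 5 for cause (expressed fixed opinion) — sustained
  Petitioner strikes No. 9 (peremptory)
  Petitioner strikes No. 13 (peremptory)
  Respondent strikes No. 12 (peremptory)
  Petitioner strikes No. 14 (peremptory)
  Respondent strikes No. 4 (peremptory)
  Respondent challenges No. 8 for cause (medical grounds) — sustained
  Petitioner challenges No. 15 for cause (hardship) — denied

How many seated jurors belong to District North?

1

Removed: #2, #3, #4, #5, #6, #8, #9, #10, #12, #13, #14, #16.
Seated jurors 1–6: #1, #7, #11, #15, #17, #18.
Of those, in District North: #7 → 1.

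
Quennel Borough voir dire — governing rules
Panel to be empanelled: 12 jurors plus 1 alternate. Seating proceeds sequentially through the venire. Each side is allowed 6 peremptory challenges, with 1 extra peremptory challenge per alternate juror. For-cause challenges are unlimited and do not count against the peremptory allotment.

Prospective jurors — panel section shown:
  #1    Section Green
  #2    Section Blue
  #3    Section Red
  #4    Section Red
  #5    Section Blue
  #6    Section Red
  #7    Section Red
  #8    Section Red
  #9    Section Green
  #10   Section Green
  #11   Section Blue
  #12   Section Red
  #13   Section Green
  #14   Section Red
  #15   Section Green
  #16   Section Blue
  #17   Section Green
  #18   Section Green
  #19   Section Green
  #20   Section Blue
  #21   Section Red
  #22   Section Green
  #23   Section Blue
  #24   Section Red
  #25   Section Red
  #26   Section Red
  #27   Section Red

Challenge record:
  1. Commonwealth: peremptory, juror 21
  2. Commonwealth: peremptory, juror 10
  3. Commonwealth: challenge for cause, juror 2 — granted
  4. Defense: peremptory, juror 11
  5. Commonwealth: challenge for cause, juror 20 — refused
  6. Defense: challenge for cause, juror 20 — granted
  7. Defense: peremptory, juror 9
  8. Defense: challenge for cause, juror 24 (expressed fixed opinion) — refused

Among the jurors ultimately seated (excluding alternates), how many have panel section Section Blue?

Removed: #2, #9, #10, #11, #20, #21.
Seated jurors 1–12: #1, #3, #4, #5, #6, #7, #8, #12, #13, #14, #15, #16 (alternates #17 not counted).
Of those, in Section Blue: #5, #16 → 2.

2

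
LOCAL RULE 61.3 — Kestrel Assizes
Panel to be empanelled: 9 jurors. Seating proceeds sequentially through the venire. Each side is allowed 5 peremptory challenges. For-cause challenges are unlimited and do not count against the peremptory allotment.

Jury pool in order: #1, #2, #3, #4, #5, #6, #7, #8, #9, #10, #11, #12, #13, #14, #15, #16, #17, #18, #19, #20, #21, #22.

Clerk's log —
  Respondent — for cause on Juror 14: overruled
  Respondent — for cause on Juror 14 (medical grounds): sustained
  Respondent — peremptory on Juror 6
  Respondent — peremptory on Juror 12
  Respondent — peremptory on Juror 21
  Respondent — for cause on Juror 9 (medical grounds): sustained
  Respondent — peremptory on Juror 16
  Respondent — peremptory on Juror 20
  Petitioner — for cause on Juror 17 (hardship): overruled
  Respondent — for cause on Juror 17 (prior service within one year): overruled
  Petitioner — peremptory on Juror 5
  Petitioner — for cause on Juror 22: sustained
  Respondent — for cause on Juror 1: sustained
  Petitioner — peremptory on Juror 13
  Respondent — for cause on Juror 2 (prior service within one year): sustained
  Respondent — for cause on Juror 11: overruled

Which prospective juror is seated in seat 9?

Removed: #1, #2, #5, #6, #9, #12, #13, #14, #16, #20, #21, #22. (#11, #17 stay — for-cause denied.)
Filling seats in venire order through position 9: #3, #4, #7, #8, #10, #11, #15, #17, #18.
So seat 9 is #18.

18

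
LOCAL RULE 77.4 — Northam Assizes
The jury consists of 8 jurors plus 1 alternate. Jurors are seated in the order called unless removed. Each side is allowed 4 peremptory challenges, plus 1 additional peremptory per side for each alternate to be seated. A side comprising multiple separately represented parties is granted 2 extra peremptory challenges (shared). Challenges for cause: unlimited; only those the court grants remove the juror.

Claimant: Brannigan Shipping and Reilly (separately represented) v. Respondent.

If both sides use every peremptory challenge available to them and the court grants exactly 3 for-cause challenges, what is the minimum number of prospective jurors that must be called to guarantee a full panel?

Seats to fill: 8 + 1 alternates = 9.
Peremptories — Claimant: 4 + 1×1 + 2 = 7; Respondent: 4 + 1×1 = 5; total 12.
For-cause removals: 3.
Minimum venire: 9 + 12 + 3 = 24.

24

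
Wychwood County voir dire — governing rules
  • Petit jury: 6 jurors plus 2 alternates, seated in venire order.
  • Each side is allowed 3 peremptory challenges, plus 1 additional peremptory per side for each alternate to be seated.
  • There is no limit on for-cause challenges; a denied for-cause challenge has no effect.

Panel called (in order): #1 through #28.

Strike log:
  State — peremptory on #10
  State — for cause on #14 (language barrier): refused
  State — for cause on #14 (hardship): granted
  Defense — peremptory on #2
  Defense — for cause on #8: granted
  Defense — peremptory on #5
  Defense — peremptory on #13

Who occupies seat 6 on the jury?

Removed: #2, #5, #8, #10, #13, #14.
Seating in order: seats 1–6 → #1, #3, #4, #6, #7, #9; alternates → #11, #12.
So seat 6 is #9.

9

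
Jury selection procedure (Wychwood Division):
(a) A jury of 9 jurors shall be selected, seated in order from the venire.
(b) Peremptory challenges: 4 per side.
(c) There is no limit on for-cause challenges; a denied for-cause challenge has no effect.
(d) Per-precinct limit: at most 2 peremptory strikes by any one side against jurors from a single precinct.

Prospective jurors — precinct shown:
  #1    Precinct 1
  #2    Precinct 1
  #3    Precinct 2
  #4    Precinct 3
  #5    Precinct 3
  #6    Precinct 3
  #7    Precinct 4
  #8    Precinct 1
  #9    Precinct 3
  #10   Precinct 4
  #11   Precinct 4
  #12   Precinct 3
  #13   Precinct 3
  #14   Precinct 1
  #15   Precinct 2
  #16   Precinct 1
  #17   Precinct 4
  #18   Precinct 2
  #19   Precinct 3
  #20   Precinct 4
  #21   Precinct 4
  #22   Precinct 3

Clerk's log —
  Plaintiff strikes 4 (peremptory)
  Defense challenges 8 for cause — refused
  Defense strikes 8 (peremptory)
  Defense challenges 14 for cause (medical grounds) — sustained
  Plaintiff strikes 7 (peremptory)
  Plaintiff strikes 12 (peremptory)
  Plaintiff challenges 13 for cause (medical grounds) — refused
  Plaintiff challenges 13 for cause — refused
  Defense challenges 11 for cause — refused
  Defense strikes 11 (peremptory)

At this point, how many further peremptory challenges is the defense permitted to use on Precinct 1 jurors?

Defense peremptories so far: #8, #11 — 2 of 4 used, 2 left overall.
Against Precinct 1: #8 — 1 used; per-precinct cap 2 leaves 1.
Binding limit: min(2, 1) = 1.

1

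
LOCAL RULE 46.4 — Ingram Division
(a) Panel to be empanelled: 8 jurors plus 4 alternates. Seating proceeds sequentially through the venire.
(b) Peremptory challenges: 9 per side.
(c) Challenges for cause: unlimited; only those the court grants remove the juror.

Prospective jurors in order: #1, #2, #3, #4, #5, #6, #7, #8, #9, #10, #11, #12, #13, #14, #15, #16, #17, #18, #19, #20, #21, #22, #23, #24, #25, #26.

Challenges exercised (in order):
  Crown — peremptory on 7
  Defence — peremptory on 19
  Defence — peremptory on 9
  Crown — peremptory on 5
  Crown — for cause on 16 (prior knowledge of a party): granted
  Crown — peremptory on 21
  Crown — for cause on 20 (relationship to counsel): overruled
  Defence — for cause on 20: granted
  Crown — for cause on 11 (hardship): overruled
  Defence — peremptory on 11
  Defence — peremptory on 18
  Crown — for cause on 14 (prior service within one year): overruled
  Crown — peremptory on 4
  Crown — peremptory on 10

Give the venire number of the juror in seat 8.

14

Removed: #4, #5, #7, #9, #10, #11, #16, #18, #19, #20, #21. (#14 stays — for-cause denied.)
Filling seats in venire order through position 8: #1, #2, #3, #6, #8, #12, #13, #14.
So seat 8 is #14.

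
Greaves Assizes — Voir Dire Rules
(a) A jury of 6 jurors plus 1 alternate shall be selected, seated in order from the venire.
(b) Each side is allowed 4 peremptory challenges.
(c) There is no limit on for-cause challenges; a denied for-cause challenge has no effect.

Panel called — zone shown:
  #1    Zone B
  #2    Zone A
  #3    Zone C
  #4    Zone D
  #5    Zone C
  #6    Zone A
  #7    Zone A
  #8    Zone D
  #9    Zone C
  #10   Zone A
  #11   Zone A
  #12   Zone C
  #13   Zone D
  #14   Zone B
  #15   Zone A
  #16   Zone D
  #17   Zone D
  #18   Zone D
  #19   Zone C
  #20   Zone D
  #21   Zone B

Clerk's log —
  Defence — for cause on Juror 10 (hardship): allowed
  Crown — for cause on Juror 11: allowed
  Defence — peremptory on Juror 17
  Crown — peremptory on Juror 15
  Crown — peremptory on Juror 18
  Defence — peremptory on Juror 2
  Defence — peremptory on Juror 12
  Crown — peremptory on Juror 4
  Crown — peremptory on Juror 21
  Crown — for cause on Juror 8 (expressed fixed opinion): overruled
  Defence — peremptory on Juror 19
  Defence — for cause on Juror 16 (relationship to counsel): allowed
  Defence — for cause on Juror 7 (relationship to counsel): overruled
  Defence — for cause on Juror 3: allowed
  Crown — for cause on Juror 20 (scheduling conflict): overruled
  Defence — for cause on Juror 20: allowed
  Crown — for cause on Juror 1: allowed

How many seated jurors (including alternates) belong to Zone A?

Removed: #1, #2, #3, #4, #10, #11, #12, #15, #16, #17, #18, #19, #20, #21.
Seated (7 incl. alternates): #5, #6, #7, #8, #9, #13, #14.
Of those, in Zone A: #6, #7 → 2.

2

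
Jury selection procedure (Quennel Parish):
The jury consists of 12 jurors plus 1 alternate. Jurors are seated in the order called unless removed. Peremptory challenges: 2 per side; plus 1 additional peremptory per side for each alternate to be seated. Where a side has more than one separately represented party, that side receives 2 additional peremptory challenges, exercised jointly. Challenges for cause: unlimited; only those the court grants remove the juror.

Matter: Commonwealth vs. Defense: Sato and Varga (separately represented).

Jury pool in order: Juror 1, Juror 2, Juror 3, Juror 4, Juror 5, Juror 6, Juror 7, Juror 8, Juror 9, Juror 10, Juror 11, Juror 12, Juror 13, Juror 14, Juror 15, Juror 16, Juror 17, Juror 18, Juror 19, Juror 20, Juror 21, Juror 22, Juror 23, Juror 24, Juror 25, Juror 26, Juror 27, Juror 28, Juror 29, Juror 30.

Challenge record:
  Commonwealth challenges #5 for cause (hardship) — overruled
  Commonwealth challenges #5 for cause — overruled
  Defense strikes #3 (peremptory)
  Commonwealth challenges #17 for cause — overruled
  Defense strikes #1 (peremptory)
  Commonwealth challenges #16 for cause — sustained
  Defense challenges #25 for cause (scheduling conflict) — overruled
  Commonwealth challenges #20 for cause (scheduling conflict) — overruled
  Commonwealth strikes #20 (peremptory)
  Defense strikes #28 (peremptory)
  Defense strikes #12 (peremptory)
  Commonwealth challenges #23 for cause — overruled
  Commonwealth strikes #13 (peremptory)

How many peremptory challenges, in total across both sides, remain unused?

2

Commonwealth allotment: 2 base + 1 × 1 alternate = 3. Defense allotment: 2 base + 1 × 1 alternate + 2 multi-party = 5.
Commonwealth peremptories used: #20, #13 — 2 (for-cause on #5, #5, #17, #16, #20, #23 don't count).
Defense peremptories used: #3, #1, #28, #12 — 4 (the for-cause on #25 doesn't count).
Remaining: (3 − 2) + (5 − 4) = 2.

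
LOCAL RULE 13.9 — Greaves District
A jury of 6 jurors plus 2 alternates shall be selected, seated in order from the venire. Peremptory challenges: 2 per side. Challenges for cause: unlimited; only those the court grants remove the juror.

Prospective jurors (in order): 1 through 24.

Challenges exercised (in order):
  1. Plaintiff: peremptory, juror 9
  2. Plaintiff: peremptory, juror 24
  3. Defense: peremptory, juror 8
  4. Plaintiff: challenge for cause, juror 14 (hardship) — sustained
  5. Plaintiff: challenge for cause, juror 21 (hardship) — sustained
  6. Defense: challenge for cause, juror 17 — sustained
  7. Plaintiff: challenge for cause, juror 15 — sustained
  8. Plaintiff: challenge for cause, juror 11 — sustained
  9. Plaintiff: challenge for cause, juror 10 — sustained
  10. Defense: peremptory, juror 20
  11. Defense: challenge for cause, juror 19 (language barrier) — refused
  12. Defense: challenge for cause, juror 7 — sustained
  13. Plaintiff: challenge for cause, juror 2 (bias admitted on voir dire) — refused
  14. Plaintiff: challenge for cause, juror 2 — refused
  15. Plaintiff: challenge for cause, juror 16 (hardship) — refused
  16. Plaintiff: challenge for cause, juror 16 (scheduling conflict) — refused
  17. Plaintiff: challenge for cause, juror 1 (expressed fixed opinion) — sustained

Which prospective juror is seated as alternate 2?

Removed: #1, #7, #8, #9, #10, #11, #14, #15, #17, #20, #21, #24. (#2, #16, #19 stay — for-cause denied.)
Seating in order: seats 1–6 → #2, #3, #4, #5, #6, #12; alternates → #13, #16.
So alternate 2 is #16.

16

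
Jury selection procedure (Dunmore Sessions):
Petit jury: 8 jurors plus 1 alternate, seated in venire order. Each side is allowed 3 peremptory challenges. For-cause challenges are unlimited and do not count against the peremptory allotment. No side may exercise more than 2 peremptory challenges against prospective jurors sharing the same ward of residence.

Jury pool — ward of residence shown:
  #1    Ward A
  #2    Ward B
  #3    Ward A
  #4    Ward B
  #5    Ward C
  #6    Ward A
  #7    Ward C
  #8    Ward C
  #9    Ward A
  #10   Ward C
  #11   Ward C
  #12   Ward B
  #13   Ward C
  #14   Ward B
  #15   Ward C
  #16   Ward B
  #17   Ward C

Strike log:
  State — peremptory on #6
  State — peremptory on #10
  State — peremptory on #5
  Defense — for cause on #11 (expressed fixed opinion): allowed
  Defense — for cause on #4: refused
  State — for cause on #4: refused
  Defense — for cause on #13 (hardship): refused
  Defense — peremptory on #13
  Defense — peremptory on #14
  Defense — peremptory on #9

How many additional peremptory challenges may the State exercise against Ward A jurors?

State peremptories so far: #6, #10, #5 — 3 of 3 used, 0 left overall.
Against Ward A: #6 — 1 used; per-ward cap 2 leaves 1.
Binding limit: min(0, 1) = 0.

0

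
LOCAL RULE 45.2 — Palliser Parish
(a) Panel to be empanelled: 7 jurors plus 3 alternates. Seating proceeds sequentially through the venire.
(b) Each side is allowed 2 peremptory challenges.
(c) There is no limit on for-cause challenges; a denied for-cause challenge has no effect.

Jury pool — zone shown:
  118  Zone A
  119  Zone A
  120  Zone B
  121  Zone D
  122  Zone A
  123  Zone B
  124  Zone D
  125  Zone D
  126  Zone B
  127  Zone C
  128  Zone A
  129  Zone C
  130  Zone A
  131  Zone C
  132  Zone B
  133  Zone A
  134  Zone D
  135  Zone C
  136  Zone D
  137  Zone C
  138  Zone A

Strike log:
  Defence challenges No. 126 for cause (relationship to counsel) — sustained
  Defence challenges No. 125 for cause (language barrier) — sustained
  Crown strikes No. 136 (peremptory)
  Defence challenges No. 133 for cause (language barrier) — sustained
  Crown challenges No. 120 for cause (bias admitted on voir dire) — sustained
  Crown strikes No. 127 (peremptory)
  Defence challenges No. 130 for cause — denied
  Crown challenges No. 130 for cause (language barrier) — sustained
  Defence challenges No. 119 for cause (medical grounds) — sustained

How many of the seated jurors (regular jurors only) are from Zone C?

Removed: #119, #120, #125, #126, #127, #130, #133, #136.
Seated jurors 1–7: #118, #121, #122, #123, #124, #128, #129 (alternates #131, #132, #134 not counted).
Of those, in Zone C: #129 → 1.

1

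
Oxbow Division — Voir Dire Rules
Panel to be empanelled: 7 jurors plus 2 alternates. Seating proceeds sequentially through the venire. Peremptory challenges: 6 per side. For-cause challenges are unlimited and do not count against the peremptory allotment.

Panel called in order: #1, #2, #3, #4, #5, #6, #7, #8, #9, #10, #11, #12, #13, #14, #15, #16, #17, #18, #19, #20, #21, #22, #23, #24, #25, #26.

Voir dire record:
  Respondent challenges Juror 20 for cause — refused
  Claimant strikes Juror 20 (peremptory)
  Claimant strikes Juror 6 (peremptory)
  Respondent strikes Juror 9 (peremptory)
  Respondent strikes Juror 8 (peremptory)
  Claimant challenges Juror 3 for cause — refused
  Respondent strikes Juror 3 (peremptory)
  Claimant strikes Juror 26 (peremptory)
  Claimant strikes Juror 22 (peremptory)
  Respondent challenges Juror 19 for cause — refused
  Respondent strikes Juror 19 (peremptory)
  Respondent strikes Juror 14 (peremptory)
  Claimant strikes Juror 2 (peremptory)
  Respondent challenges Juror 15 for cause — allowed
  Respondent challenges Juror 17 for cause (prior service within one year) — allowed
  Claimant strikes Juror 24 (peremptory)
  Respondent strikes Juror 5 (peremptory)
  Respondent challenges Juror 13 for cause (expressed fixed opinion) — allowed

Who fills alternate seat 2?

21

Removed: #2, #3, #5, #6, #8, #9, #13, #14, #15, #17, #19, #20, #22, #24, #26.
Seating in order: seats 1–7 → #1, #4, #7, #10, #11, #12, #16; alternates → #18, #21.
So alternate 2 is #21.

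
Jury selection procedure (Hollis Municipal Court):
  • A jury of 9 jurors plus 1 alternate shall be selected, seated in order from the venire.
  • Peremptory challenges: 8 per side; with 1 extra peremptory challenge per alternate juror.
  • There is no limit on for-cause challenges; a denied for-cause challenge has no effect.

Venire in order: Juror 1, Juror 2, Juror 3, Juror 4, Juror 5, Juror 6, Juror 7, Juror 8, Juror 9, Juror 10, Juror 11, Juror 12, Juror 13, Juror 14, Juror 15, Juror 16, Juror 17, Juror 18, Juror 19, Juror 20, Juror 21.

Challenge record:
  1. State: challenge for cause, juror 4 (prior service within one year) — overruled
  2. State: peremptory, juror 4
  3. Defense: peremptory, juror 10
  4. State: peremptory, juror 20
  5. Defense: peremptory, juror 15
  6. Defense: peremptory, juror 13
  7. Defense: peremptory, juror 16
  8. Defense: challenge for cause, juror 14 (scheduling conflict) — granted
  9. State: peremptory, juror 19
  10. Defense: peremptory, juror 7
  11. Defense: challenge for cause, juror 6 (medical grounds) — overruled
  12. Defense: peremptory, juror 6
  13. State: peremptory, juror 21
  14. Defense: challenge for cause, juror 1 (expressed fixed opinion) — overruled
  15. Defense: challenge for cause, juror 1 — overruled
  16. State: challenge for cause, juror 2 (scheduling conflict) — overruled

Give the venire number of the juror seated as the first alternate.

Removed: #4, #6, #7, #10, #13, #14, #15, #16, #19, #20, #21. (#1, #2 stay — for-cause denied.)
Seating in order: seats 1–9 → #1, #2, #3, #5, #8, #9, #11, #12, #17; alternates → #18.
So alternate 1 is #18.

18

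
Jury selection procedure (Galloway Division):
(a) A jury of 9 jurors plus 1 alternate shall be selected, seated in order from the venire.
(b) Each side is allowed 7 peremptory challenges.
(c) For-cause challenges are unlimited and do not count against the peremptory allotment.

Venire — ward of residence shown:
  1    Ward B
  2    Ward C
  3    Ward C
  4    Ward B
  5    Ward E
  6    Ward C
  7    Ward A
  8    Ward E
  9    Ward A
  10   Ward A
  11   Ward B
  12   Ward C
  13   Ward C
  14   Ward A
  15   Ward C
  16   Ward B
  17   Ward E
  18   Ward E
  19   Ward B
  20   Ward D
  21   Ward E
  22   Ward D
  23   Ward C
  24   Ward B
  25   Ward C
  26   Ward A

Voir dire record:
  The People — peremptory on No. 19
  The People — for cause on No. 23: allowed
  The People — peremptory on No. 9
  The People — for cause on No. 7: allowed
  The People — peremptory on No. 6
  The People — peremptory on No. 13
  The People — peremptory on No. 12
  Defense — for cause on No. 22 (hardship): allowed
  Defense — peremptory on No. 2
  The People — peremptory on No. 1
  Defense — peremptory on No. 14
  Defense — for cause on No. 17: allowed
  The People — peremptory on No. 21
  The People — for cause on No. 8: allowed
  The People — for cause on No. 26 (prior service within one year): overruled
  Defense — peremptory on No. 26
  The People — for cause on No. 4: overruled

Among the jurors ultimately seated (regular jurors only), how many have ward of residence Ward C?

Removed: #1, #2, #6, #7, #8, #9, #12, #13, #14, #17, #19, #21, #22, #23, #26.
Seated jurors 1–9: #3, #4, #5, #10, #11, #15, #16, #18, #20 (alternates #24 not counted).
Of those, in Ward C: #3, #15 → 2.

2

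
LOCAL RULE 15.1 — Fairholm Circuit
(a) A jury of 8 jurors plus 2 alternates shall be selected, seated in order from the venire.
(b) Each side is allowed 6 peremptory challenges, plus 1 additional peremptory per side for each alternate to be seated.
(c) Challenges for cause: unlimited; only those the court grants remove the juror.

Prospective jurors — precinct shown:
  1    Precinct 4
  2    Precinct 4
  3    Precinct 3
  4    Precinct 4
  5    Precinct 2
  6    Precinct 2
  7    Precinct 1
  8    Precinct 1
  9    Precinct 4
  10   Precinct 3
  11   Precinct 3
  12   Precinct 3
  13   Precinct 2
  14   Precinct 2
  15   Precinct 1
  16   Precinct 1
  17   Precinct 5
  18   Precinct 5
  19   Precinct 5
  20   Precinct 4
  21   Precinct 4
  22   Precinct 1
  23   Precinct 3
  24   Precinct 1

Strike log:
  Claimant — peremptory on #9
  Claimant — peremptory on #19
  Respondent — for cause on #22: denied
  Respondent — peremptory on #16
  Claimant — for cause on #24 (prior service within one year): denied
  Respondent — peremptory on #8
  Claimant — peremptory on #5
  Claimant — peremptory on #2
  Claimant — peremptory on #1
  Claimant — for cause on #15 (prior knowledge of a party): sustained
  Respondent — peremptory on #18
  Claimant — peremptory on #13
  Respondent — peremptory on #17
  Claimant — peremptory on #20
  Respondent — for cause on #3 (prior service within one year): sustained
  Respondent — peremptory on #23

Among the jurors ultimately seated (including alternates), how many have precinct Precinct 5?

Removed: #1, #2, #3, #5, #8, #9, #13, #15, #16, #17, #18, #19, #20, #23.
Seated (10 incl. alternates): #4, #6, #7, #10, #11, #12, #14, #21, #22, #24.
None of those are in Precinct 5 → 0.

0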